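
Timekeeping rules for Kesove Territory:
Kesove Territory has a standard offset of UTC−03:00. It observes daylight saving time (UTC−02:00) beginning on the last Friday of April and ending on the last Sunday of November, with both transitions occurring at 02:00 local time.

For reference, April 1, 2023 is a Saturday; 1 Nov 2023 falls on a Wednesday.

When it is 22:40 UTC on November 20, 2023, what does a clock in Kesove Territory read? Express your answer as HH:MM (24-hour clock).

1 April 2023 is a Saturday, so Fridays fall on 7, 14, 21, 28; the last is April 28.
1 November 2023 is a Wednesday, so Sundays fall on 5, 12, 19, 26; the last is November 26.
At the standard offset (UTC−03:00), 22:40 UTC − 3h = 19:40 Kesove Territory standard time.
The standard-time date in Kesove Territory, November 20, 2023, falls between 28 April and 26 November, so daylight saving is in effect and Kesove Territory is at UTC−02:00.
22:40 UTC − 2h = 20:40 local.

20:40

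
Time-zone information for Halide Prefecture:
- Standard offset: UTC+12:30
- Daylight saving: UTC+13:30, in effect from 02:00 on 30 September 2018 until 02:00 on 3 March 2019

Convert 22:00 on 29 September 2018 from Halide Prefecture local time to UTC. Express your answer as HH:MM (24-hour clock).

29 September 2018 is outside the daylight-saving period (30 September 2018 – 3 March 2019), so Halide Prefecture is on standard time, UTC+12:30.
22:00 local − 12h30m = 09:30 UTC.

09:30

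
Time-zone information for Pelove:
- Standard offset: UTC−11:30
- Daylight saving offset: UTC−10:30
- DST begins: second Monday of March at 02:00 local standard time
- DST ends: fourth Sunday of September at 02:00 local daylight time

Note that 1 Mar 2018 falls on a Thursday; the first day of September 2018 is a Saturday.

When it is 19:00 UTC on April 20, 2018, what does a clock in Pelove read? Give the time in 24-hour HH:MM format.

08:30

1 March 2018 is a Thursday, so the first Monday is March 5 and the second is March 12.
1 September 2018 is a Saturday, so the first Sunday is September 2 and the fourth is September 23.
At the standard offset (UTC−11:30), 19:00 UTC − 11h30m = 07:30 Pelove standard time.
Daylight saving runs 12 March – 23 September; the standard-time date in Pelove, April 20, 2018, is inside that window, so Pelove is at UTC−10:30.
19:00 UTC − 10h30m = 08:30 local.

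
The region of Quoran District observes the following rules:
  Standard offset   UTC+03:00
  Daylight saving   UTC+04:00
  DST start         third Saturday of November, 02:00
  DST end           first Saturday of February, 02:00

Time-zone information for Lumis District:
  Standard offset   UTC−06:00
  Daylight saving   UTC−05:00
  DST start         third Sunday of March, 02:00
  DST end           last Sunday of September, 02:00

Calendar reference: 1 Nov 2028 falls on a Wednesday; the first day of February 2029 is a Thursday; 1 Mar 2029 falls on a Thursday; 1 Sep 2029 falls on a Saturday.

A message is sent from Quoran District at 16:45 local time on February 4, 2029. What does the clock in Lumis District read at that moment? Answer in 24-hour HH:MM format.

1 November 2028 is a Wednesday, so the first Saturday is November 4 and the third is November 18.
1 February 2029 is a Thursday, so the first Saturday is February 3.
February 4, 2029 is outside the daylight-saving period (18 November 2028 – 3 February 2029), so Quoran District is on standard time, UTC+03:00.
16:45 Quoran District − 3h = 13:45 UTC.
1 March 2029 is a Thursday, so the first Sunday is March 4 and the third is March 18.
1 September 2029 is a Saturday, so Sundays fall on 2, 9, 16, 23, 30; the last is September 30.
At the standard offset (UTC−06:00), 13:45 UTC − 6h = 07:45 Lumis District standard time.
The standard-time date in Lumis District, February 4, 2029, does not fall between 18 March and 30 September, so daylight saving is not in effect and Lumis District is at UTC−06:00.
13:45 UTC − 6h = 07:45 Lumis District.

07:45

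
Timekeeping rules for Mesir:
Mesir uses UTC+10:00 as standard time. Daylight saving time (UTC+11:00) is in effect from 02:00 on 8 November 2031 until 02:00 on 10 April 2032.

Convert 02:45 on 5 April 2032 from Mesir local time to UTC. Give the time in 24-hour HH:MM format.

5 April 2032 lies within the daylight-saving period (8 November 2031 – 10 April 2032), so Mesir is on daylight time, UTC+11:00.
02:45 local − 11h = 15:45 UTC (rolling into the previous day, 4 April 2032).

15:45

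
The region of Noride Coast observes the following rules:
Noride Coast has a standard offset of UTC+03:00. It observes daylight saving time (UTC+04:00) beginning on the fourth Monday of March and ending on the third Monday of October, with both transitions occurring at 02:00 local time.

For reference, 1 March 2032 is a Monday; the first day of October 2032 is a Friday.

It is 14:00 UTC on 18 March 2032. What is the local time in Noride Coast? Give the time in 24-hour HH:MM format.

1 March 2032 is a Monday, so the first Monday is March 1 and the fourth is March 22.
1 October 2032 is a Friday, so the first Monday is October 4 and the third is October 18.
At the standard offset (UTC+03:00), 14:00 UTC + 3h = 17:00 Noride Coast standard time.
The standard-time date in Noride Coast, 18 March 2032, is outside the daylight-saving period (22 March – 18 October), so Noride Coast is on standard time, UTC+03:00.
14:00 UTC + 3h = 17:00 local.

17:00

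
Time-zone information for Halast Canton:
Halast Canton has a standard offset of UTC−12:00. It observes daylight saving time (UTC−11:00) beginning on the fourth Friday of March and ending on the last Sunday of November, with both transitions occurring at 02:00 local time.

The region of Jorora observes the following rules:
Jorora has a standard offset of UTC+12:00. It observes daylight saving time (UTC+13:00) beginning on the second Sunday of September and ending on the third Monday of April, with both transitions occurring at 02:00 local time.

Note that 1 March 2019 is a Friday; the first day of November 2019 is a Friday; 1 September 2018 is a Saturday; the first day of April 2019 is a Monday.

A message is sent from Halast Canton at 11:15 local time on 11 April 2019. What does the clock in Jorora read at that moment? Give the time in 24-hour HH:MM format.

11:15

1 March 2019 is a Friday, so the first Friday is March 1 and the fourth is March 22.
1 November 2019 is a Friday, so Sundays fall on 3, 10, 17, 24; the last is November 24.
11 April 2019 falls between 22 March and 24 November, so daylight saving is in effect and Halast Canton is at UTC−11:00.
11:15 Halast Canton + 11h = 22:15 UTC.
1 September 2018 is a Saturday, so the first Sunday is September 2 and the second is September 9.
1 April 2019 is a Monday, so the first Monday is April 1 and the third is April 15.
At the standard offset (UTC+12:00), 22:15 UTC + 12h = 10:15 Jorora standard time (rolling into the next day, 12 April 2019).
The standard-time date in Jorora, 12 April 2019, lies within the daylight-saving period (9 September 2018 – 15 April 2019), so Jorora is on daylight time, UTC+13:00.
22:15 UTC + 13h = 11:15 Jorora (rolling into the next day, 12 April 2019).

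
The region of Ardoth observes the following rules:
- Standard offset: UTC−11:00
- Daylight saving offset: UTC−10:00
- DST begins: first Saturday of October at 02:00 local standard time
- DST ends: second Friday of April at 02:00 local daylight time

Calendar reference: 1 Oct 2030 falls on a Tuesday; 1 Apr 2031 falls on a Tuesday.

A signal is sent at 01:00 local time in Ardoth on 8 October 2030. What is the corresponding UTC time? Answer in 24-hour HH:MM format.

1 October 2030 is a Tuesday, so the first Saturday is October 5.
1 April 2031 is a Tuesday, so the first Friday is April 4 and the second is April 11.
8 October 2030 falls between 5 October 2030 and 11 April 2031, so daylight saving is in effect and Ardoth is at UTC−10:00.
01:00 local + 10h = 11:00 UTC.

11:00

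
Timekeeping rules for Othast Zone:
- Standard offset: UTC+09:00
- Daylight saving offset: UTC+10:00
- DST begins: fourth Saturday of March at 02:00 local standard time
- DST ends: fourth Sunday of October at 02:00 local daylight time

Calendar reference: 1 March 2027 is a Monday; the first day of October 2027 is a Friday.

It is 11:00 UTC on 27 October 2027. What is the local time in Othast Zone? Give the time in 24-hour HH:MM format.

20:00

1 March 2027 is a Monday, so the first Saturday is March 6 and the fourth is March 27.
1 October 2027 is a Friday, so the first Sunday is October 3 and the fourth is October 24.
At the standard offset (UTC+09:00), 11:00 UTC + 9h = 20:00 Othast Zone standard time.
The standard-time date in Othast Zone, 27 October 2027, does not fall between 27 March and 24 October, so daylight saving is not in effect and Othast Zone is at UTC+09:00.
11:00 UTC + 9h = 20:00 local.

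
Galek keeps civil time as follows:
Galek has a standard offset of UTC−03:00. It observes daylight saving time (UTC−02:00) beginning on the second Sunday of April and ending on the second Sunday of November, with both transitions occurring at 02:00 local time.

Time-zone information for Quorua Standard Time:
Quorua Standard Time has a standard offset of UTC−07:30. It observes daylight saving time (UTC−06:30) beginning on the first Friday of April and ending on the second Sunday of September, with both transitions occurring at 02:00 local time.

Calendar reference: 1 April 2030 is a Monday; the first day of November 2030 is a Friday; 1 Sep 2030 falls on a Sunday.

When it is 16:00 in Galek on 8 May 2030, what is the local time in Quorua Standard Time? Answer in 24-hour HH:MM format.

11:30

1 April 2030 is a Monday, so the first Sunday is April 7 and the second is April 14.
1 November 2030 is a Friday, so the first Sunday is November 3 and the second is November 10.
8 May 2030 falls between 14 April and 10 November, so daylight saving is in effect and Galek is at UTC−02:00.
16:00 Galek + 2h = 18:00 UTC.
1 April 2030 is a Monday, so the first Friday is April 5.
1 September 2030 is a Sunday, so the first Sunday is September 1 and the second is September 8.
At the standard offset (UTC−07:30), 18:00 UTC − 7h30m = 10:30 Quorua Standard Time standard time.
Daylight saving runs 5 April – 8 September; the standard-time date in Quorua Standard Time, 8 May 2030, is inside that window, so Quorua Standard Time is at UTC−06:30.
18:00 UTC − 6h30m = 11:30 Quorua Standard Time.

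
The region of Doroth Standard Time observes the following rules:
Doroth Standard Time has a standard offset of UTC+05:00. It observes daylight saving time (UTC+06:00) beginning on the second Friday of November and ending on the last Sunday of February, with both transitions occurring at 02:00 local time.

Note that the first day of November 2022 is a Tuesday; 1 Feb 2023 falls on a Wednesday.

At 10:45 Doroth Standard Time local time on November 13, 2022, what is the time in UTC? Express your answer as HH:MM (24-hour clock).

04:45

1 November 2022 is a Tuesday, so the first Friday is November 4 and the second is November 11.
1 February 2023 is a Wednesday, so Sundays fall on 5, 12, 19, 26; the last is February 26.
November 13, 2022 lies within the daylight-saving period (11 November 2022 – 26 February 2023), so Doroth Standard Time is on daylight time, UTC+06:00.
10:45 local − 6h = 04:45 UTC.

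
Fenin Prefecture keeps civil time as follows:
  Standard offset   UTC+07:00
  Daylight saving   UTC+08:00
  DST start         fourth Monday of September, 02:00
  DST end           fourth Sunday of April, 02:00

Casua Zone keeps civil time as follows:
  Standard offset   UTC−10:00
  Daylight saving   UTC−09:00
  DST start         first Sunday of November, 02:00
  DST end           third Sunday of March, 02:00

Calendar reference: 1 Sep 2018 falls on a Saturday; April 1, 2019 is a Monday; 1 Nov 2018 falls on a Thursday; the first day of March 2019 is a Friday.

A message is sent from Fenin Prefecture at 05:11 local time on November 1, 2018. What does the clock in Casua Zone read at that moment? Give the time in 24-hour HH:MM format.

1 September 2018 is a Saturday, so the first Monday is September 3 and the fourth is September 24.
1 April 2019 is a Monday, so the first Sunday is April 7 and the fourth is April 28.
November 1, 2018 falls between 24 September 2018 and 28 April 2019, so daylight saving is in effect and Fenin Prefecture is at UTC+08:00.
05:11 Fenin Prefecture − 8h = 21:11 UTC (rolling into the previous day, 31 October 2018).
1 November 2018 is a Thursday, so the first Sunday is November 4.
1 March 2019 is a Friday, so the first Sunday is March 3 and the third is March 17.
At the standard offset (UTC−10:00), 21:11 UTC − 10h = 11:11 Casua Zone standard time.
The standard-time date in Casua Zone, October 31, 2018, is outside the daylight-saving period (4 November 2018 – 17 March 2019), so Casua Zone is on standard time, UTC−10:00.
21:11 UTC − 10h = 11:11 Casua Zone.

11:11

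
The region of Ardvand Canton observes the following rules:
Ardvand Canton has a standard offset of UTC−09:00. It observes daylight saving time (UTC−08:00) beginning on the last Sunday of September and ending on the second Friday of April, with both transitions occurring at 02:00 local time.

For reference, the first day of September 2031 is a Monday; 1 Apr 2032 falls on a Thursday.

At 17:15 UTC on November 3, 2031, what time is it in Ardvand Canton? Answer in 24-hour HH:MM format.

09:15

1 September 2031 is a Monday, so Sundays fall on 7, 14, 21, 28; the last is September 28.
1 April 2032 is a Thursday, so the first Friday is April 2 and the second is April 9.
At the standard offset (UTC−09:00), 17:15 UTC − 9h = 08:15 Ardvand Canton standard time.
The standard-time date in Ardvand Canton, November 3, 2031, falls between 28 September 2031 and 9 April 2032, so daylight saving is in effect and Ardvand Canton is at UTC−08:00.
17:15 UTC − 8h = 09:15 local.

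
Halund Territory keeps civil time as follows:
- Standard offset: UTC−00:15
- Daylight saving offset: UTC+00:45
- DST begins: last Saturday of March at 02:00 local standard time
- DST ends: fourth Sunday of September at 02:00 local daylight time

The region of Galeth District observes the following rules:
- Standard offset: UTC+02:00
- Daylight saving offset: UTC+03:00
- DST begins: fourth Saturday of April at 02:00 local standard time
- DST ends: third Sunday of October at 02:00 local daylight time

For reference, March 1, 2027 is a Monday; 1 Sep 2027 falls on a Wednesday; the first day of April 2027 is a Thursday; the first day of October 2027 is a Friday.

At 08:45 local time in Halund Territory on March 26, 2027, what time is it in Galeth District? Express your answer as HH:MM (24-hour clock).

11:00

1 March 2027 is a Monday, so Saturdays fall on 6, 13, 20, 27; the last is March 27.
1 September 2027 is a Wednesday, so the first Sunday is September 5 and the fourth is September 26.
Daylight saving runs 27 March – 26 September; March 26, 2027 is outside that window, so Halund Territory is on standard time at UTC−00:15.
08:45 Halund Territory + 0h15m = 09:00 UTC.
1 April 2027 is a Thursday, so the first Saturday is April 3 and the fourth is April 24.
1 October 2027 is a Friday, so the first Sunday is October 3 and the third is October 17.
At the standard offset (UTC+02:00), 09:00 UTC + 2h = 11:00 Galeth District standard time.
The standard-time date in Galeth District, March 26, 2027, is outside the daylight-saving period (24 April – 17 October), so Galeth District is on standard time, UTC+02:00.
09:00 UTC + 2h = 11:00 Galeth District.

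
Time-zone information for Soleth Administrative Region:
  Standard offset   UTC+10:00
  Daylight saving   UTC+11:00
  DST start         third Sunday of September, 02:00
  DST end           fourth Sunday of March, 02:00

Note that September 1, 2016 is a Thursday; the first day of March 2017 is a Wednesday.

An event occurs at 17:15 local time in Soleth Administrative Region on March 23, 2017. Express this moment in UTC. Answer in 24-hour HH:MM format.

1 September 2016 is a Thursday, so the first Sunday is September 4 and the third is September 18.
1 March 2017 is a Wednesday, so the first Sunday is March 5 and the fourth is March 26.
Daylight saving runs 18 September 2016 – 26 March 2017; March 23, 2017 is inside that window, so Soleth Administrative Region is at UTC+11:00.
17:15 local − 11h = 06:15 UTC.

06:15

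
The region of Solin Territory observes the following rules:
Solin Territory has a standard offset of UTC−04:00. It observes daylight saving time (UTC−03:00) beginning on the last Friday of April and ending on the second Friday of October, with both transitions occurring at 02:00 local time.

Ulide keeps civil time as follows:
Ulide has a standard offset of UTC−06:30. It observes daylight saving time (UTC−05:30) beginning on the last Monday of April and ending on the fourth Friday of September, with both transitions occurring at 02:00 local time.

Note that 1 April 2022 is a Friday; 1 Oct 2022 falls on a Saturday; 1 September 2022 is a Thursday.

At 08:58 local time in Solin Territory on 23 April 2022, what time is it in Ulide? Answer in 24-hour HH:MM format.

06:28

1 April 2022 is a Friday, so Fridays fall on 1, 8, 15, 22, 29; the last is April 29.
1 October 2022 is a Saturday, so the first Friday is October 7 and the second is October 14.
23 April 2022 does not fall between 29 April and 14 October, so daylight saving is not in effect and Solin Territory is at UTC−04:00.
08:58 Solin Territory + 4h = 12:58 UTC.
1 April 2022 is a Friday, so Mondays fall on 4, 11, 18, 25; the last is April 25.
1 September 2022 is a Thursday, so the first Friday is September 2 and the fourth is September 23.
At the standard offset (UTC−06:30), 12:58 UTC − 6h30m = 06:28 Ulide standard time.
The standard-time date in Ulide, 23 April 2022, does not fall between 25 April and 23 September, so daylight saving is not in effect and Ulide is at UTC−06:30.
12:58 UTC − 6h30m = 06:28 Ulide.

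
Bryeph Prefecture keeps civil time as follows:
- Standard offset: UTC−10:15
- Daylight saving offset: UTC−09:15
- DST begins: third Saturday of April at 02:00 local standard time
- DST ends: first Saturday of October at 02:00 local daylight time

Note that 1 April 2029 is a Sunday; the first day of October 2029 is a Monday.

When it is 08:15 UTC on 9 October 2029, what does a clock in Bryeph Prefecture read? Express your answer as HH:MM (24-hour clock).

1 April 2029 is a Sunday, so the first Saturday is April 7 and the third is April 21.
1 October 2029 is a Monday, so the first Saturday is October 6.
At the standard offset (UTC−10:15), 08:15 UTC − 10h15m = 22:00 Bryeph Prefecture standard time (rolling into the previous day, 8 October 2029).
Daylight saving runs 21 April – 6 October; the standard-time date in Bryeph Prefecture, 8 October 2029, is outside that window, so Bryeph Prefecture is on standard time at UTC−10:15.
08:15 UTC − 10h15m = 22:00 local (rolling into the previous day, 8 October 2029).

22:00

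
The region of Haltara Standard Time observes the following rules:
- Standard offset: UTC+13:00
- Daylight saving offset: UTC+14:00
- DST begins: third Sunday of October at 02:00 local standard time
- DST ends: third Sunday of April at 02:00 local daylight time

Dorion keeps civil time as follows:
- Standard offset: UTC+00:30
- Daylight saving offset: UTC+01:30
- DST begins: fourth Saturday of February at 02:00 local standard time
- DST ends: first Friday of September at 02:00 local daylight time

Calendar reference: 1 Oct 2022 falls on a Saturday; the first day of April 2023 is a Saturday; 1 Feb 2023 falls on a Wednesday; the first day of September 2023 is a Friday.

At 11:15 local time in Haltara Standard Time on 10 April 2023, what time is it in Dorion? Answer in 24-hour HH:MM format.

22:45

1 October 2022 is a Saturday, so the first Sunday is October 2 and the third is October 16.
1 April 2023 is a Saturday, so the first Sunday is April 2 and the third is April 16.
10 April 2023 falls between 16 October 2022 and 16 April 2023, so daylight saving is in effect and Haltara Standard Time is at UTC+14:00.
11:15 Haltara Standard Time − 14h = 21:15 UTC (rolling into the previous day, 9 April 2023).
1 February 2023 is a Wednesday, so the first Saturday is February 4 and the fourth is February 25.
1 September 2023 is a Friday, so the first Friday is September 1.
At the standard offset (UTC+00:30), 21:15 UTC + 0h30m = 21:45 Dorion standard time.
Daylight saving runs 25 February – 1 September; the standard-time date in Dorion, 9 April 2023, is inside that window, so Dorion is at UTC+01:30.
21:15 UTC + 1h30m = 22:45 Dorion.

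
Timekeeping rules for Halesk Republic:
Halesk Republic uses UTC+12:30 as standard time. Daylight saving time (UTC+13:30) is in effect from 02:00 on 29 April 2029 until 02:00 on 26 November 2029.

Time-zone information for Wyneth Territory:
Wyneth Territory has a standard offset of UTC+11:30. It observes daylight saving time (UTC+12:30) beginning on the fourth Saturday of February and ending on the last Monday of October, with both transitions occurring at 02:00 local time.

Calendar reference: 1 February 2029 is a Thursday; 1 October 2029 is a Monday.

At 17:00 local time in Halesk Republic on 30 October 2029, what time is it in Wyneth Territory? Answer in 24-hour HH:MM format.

30 October 2029 lies within the daylight-saving period (29 April – 26 November), so Halesk Republic is on daylight time, UTC+13:30.
17:00 Halesk Republic − 13h30m = 03:30 UTC.
1 February 2029 is a Thursday, so the first Saturday is February 3 and the fourth is February 24.
1 October 2029 is a Monday, so Mondays fall on 1, 8, 15, 22, 29; the last is October 29.
At the standard offset (UTC+11:30), 03:30 UTC + 11h30m = 15:00 Wyneth Territory standard time.
The standard-time date in Wyneth Territory, 30 October 2029, is outside the daylight-saving period (24 February – 29 October), so Wyneth Territory is on standard time, UTC+11:30.
03:30 UTC + 11h30m = 15:00 Wyneth Territory.

15:00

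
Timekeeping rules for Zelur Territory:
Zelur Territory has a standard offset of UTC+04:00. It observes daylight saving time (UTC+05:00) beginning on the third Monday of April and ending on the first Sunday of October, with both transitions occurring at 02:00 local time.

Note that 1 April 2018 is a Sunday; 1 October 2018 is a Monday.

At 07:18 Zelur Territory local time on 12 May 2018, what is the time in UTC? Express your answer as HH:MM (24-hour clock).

02:18

1 April 2018 is a Sunday, so the first Monday is April 2 and the third is April 16.
1 October 2018 is a Monday, so the first Sunday is October 7.
12 May 2018 falls between 16 April and 7 October, so daylight saving is in effect and Zelur Territory is at UTC+05:00.
07:18 local − 5h = 02:18 UTC.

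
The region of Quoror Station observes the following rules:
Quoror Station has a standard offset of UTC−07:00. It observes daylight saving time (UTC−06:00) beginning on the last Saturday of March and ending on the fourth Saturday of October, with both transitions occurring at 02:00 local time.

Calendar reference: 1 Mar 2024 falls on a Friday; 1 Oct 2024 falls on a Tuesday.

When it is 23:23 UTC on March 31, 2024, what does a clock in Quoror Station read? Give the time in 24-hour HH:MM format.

1 March 2024 is a Friday, so Saturdays fall on 2, 9, 16, 23, 30; the last is March 30.
1 October 2024 is a Tuesday, so the first Saturday is October 5 and the fourth is October 26.
At the standard offset (UTC−07:00), 23:23 UTC − 7h = 16:23 Quoror Station standard time.
The standard-time date in Quoror Station, March 31, 2024, lies within the daylight-saving period (30 March – 26 October), so Quoror Station is on daylight time, UTC−06:00.
23:23 UTC − 6h = 17:23 local.

17:23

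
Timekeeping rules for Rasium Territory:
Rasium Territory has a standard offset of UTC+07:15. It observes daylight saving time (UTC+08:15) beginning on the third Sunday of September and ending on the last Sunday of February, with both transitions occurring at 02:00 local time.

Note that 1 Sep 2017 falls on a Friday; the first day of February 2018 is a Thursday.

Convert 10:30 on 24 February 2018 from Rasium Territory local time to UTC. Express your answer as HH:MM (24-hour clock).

1 September 2017 is a Friday, so the first Sunday is September 3 and the third is September 17.
1 February 2018 is a Thursday, so Sundays fall on 4, 11, 18, 25; the last is February 25.
24 February 2018 lies within the daylight-saving period (17 September 2017 – 25 February 2018), so Rasium Territory is on daylight time, UTC+08:15.
10:30 local − 8h15m = 02:15 UTC.

02:15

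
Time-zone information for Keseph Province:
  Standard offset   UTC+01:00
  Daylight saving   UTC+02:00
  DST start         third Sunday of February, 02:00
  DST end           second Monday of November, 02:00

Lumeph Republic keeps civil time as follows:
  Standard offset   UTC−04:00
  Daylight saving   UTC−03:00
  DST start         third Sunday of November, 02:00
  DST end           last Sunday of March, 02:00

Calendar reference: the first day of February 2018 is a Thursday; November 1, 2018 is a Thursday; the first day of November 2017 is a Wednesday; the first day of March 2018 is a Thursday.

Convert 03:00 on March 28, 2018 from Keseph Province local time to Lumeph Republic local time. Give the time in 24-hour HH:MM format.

1 February 2018 is a Thursday, so the first Sunday is February 4 and the third is February 18.
1 November 2018 is a Thursday, so the first Monday is November 5 and the second is November 12.
March 28, 2018 falls between 18 February and 12 November, so daylight saving is in effect and Keseph Province is at UTC+02:00.
03:00 Keseph Province − 2h = 01:00 UTC.
1 November 2017 is a Wednesday, so the first Sunday is November 5 and the third is November 19.
1 March 2018 is a Thursday, so Sundays fall on 4, 11, 18, 25; the last is March 25.
At the standard offset (UTC−04:00), 01:00 UTC − 4h = 21:00 Lumeph Republic standard time (rolling into the previous day, 27 March 2018).
The standard-time date in Lumeph Republic, March 27, 2018, is outside the daylight-saving period (19 November 2017 – 25 March 2018), so Lumeph Republic is on standard time, UTC−04:00.
01:00 UTC − 4h = 21:00 Lumeph Republic (rolling into the previous day, 27 March 2018).

21:00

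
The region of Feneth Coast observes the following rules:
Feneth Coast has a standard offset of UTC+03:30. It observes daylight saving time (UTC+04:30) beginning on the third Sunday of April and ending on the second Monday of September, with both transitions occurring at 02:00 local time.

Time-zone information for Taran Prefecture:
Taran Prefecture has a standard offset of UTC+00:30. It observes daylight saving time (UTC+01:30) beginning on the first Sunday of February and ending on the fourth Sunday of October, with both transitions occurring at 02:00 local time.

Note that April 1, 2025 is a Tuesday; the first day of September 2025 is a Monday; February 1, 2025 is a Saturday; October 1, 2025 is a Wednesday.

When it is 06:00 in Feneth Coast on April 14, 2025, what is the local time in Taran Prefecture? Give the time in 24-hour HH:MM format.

1 April 2025 is a Tuesday, so the first Sunday is April 6 and the third is April 20.
1 September 2025 is a Monday, so the first Monday is September 1 and the second is September 8.
April 14, 2025 does not fall between 20 April and 8 September, so daylight saving is not in effect and Feneth Coast is at UTC+03:30.
06:00 Feneth Coast − 3h30m = 02:30 UTC.
1 February 2025 is a Saturday, so the first Sunday is February 2.
1 October 2025 is a Wednesday, so the first Sunday is October 5 and the fourth is October 26.
At the standard offset (UTC+00:30), 02:30 UTC + 0h30m = 03:00 Taran Prefecture standard time.
The standard-time date in Taran Prefecture, April 14, 2025, falls between 2 February and 26 October, so daylight saving is in effect and Taran Prefecture is at UTC+01:30.
02:30 UTC + 1h30m = 04:00 Taran Prefecture.

04:00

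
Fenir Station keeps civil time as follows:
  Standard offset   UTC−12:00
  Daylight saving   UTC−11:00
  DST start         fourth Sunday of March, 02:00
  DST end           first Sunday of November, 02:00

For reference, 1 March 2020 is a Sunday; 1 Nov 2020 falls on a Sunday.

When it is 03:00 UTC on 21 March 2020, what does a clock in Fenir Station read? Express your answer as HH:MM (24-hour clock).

1 March 2020 is a Sunday, so the first Sunday is March 1 and the fourth is March 22.
1 November 2020 is a Sunday, so the first Sunday is November 1.
At the standard offset (UTC−12:00), 03:00 UTC − 12h = 15:00 Fenir Station standard time (rolling into the previous day, 20 March 2020).
Daylight saving runs 22 March – 1 November; the standard-time date in Fenir Station, 20 March 2020, is outside that window, so Fenir Station is on standard time at UTC−12:00.
03:00 UTC − 12h = 15:00 local (rolling into the previous day, 20 March 2020).

15:00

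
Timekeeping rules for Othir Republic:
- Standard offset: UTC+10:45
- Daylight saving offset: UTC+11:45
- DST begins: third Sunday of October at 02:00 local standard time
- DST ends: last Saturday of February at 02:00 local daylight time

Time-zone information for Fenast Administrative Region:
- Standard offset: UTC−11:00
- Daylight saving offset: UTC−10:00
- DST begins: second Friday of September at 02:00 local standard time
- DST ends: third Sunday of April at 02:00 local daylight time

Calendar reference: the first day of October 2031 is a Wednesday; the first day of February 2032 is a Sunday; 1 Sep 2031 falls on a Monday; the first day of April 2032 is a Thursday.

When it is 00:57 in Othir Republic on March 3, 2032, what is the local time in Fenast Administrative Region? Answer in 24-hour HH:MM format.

04:12

1 October 2031 is a Wednesday, so the first Sunday is October 5 and the third is October 19.
1 February 2032 is a Sunday, so Saturdays fall on 7, 14, 21, 28; the last is February 28.
Daylight saving runs 19 October 2031 – 28 February 2032; March 3, 2032 is outside that window, so Othir Republic is on standard time at UTC+10:45.
00:57 Othir Republic − 10h45m = 14:12 UTC (rolling into the previous day, 2 March 2032).
1 September 2031 is a Monday, so the first Friday is September 5 and the second is September 12.
1 April 2032 is a Thursday, so the first Sunday is April 4 and the third is April 18.
At the standard offset (UTC−11:00), 14:12 UTC − 11h = 03:12 Fenast Administrative Region standard time.
The standard-time date in Fenast Administrative Region, March 2, 2032, falls between 12 September 2031 and 18 April 2032, so daylight saving is in effect and Fenast Administrative Region is at UTC−10:00.
14:12 UTC − 10h = 04:12 Fenast Administrative Region.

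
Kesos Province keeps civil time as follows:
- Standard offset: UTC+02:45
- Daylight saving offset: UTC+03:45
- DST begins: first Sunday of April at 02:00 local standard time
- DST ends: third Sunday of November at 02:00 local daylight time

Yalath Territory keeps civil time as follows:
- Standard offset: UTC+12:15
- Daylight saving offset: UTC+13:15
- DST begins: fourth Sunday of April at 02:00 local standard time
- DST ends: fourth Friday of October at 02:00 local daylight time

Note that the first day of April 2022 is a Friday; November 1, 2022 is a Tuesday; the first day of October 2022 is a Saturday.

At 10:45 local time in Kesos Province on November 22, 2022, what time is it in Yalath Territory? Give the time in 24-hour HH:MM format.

20:15

1 April 2022 is a Friday, so the first Sunday is April 3.
1 November 2022 is a Tuesday, so the first Sunday is November 6 and the third is November 20.
November 22, 2022 does not fall between 3 April and 20 November, so daylight saving is not in effect and Kesos Province is at UTC+02:45.
10:45 Kesos Province − 2h45m = 08:00 UTC.
1 April 2022 is a Friday, so the first Sunday is April 3 and the fourth is April 24.
1 October 2022 is a Saturday, so the first Friday is October 7 and the fourth is October 28.
At the standard offset (UTC+12:15), 08:00 UTC + 12h15m = 20:15 Yalath Territory standard time.
Daylight saving runs 24 April – 28 October; the standard-time date in Yalath Territory, November 22, 2022, is outside that window, so Yalath Territory is on standard time at UTC+12:15.
08:00 UTC + 12h15m = 20:15 Yalath Territory.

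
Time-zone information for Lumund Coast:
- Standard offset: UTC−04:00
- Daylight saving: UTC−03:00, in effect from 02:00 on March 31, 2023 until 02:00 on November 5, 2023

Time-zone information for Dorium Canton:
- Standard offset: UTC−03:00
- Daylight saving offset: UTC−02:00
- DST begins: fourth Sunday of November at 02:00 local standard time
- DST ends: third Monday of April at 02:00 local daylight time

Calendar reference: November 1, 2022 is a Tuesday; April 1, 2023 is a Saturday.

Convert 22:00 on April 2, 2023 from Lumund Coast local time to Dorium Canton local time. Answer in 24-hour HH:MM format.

23:00

April 2, 2023 lies within the daylight-saving period (31 March – 5 November), so Lumund Coast is on daylight time, UTC−03:00.
22:00 Lumund Coast + 3h = 01:00 UTC (rolling into the next day, 3 April 2023).
1 November 2022 is a Tuesday, so the first Sunday is November 6 and the fourth is November 27.
1 April 2023 is a Saturday, so the first Monday is April 3 and the third is April 17.
At the standard offset (UTC−03:00), 01:00 UTC − 3h = 22:00 Dorium Canton standard time (rolling into the previous day, 2 April 2023).
The standard-time date in Dorium Canton, April 2, 2023, lies within the daylight-saving period (27 November 2022 – 17 April 2023), so Dorium Canton is on daylight time, UTC−02:00.
01:00 UTC − 2h = 23:00 Dorium Canton (rolling into the previous day, 2 April 2023).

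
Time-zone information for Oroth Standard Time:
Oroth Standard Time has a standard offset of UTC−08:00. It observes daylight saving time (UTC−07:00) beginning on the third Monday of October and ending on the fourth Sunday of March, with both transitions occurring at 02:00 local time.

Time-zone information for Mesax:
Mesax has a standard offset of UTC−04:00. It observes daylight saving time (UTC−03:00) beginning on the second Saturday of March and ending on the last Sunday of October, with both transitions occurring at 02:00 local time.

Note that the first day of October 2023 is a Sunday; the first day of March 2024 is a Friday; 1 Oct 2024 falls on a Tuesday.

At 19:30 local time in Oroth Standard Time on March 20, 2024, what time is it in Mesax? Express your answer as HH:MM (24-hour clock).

1 October 2023 is a Sunday, so the first Monday is October 2 and the third is October 16.
1 March 2024 is a Friday, so the first Sunday is March 3 and the fourth is March 24.
March 20, 2024 lies within the daylight-saving period (16 October 2023 – 24 March 2024), so Oroth Standard Time is on daylight time, UTC−07:00.
19:30 Oroth Standard Time + 7h = 02:30 UTC (rolling into the next day, 21 March 2024).
1 March 2024 is a Friday, so the first Saturday is March 2 and the second is March 9.
1 October 2024 is a Tuesday, so Sundays fall on 6, 13, 20, 27; the last is October 27.
At the standard offset (UTC−04:00), 02:30 UTC − 4h = 22:30 Mesax standard time (rolling into the previous day, 20 March 2024).
Daylight saving runs 9 March – 27 October; the standard-time date in Mesax, March 20, 2024, is inside that window, so Mesax is at UTC−03:00.
02:30 UTC − 3h = 23:30 Mesax (rolling into the previous day, 20 March 2024).

23:30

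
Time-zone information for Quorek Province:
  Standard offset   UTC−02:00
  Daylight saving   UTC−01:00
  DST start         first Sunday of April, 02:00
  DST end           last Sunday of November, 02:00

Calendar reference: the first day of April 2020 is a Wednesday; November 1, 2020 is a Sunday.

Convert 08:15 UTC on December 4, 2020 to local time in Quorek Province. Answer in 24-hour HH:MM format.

06:15

1 April 2020 is a Wednesday, so the first Sunday is April 5.
1 November 2020 is a Sunday, so Sundays fall on 1, 8, 15, 22, 29; the last is November 29.
At the standard offset (UTC−02:00), 08:15 UTC − 2h = 06:15 Quorek Province standard time.
Daylight saving runs 5 April – 29 November; the standard-time date in Quorek Province, December 4, 2020, is outside that window, so Quorek Province is on standard time at UTC−02:00.
08:15 UTC − 2h = 06:15 local.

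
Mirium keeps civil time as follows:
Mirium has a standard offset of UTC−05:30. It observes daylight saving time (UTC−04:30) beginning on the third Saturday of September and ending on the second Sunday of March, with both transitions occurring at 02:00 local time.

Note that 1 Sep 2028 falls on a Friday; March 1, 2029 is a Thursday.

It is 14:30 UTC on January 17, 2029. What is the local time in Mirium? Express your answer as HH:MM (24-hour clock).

1 September 2028 is a Friday, so the first Saturday is September 2 and the third is September 16.
1 March 2029 is a Thursday, so the first Sunday is March 4 and the second is March 11.
At the standard offset (UTC−05:30), 14:30 UTC − 5h30m = 09:00 Mirium standard time.
The standard-time date in Mirium, January 17, 2029, falls between 16 September 2028 and 11 March 2029, so daylight saving is in effect and Mirium is at UTC−04:30.
14:30 UTC − 4h30m = 10:00 local.

10:00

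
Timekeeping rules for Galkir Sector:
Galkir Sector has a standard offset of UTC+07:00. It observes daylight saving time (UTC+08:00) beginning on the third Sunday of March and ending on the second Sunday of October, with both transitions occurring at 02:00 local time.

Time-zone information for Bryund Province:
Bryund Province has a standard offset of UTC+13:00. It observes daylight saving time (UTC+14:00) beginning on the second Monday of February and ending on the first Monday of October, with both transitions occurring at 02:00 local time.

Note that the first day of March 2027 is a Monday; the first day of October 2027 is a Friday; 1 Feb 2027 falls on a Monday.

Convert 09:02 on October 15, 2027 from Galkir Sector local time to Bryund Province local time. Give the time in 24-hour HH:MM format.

1 March 2027 is a Monday, so the first Sunday is March 7 and the third is March 21.
1 October 2027 is a Friday, so the first Sunday is October 3 and the second is October 10.
Daylight saving runs 21 March – 10 October; October 15, 2027 is outside that window, so Galkir Sector is on standard time at UTC+07:00.
09:02 Galkir Sector − 7h = 02:02 UTC.
1 February 2027 is a Monday, so the first Monday is February 1 and the second is February 8.
1 October 2027 is a Friday, so the first Monday is October 4.
At the standard offset (UTC+13:00), 02:02 UTC + 13h = 15:02 Bryund Province standard time.
The standard-time date in Bryund Province, October 15, 2027, is outside the daylight-saving period (8 February – 4 October), so Bryund Province is on standard time, UTC+13:00.
02:02 UTC + 13h = 15:02 Bryund Province.

15:02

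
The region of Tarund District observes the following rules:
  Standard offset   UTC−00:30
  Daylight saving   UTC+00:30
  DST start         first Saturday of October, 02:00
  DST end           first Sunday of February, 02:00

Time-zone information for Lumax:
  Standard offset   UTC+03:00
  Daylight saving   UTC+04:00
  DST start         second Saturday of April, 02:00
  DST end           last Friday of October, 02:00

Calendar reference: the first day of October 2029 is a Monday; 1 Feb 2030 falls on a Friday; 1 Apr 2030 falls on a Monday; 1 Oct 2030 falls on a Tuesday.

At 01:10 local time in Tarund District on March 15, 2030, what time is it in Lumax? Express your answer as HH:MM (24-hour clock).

1 October 2029 is a Monday, so the first Saturday is October 6.
1 February 2030 is a Friday, so the first Sunday is February 3.
March 15, 2030 is outside the daylight-saving period (6 October 2029 – 3 February 2030), so Tarund District is on standard time, UTC−00:30.
01:10 Tarund District + 0h30m = 01:40 UTC.
1 April 2030 is a Monday, so the first Saturday is April 6 and the second is April 13.
1 October 2030 is a Tuesday, so Fridays fall on 4, 11, 18, 25; the last is October 25.
At the standard offset (UTC+03:00), 01:40 UTC + 3h = 04:40 Lumax standard time.
The standard-time date in Lumax, March 15, 2030, is outside the daylight-saving period (13 April – 25 October), so Lumax is on standard time, UTC+03:00.
01:40 UTC + 3h = 04:40 Lumax.

04:40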